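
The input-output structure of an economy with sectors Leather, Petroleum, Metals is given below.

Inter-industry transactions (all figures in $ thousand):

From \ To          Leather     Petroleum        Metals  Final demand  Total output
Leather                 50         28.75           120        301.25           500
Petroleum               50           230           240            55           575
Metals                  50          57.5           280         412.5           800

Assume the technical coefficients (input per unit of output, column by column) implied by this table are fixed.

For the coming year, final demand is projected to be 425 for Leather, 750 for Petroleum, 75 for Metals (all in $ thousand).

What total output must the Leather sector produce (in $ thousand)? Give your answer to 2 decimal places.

Technical coefficients a_ij = z_ij / X_j:
  a_11 = 50/500 = 0.10, a_21 = 50/500 = 0.10, a_31 = 50/500 = 0.10
  a_12 = 28.75/575 = 0.05, a_22 = 230/575 = 0.40, a_32 = 57.5/575 = 0.10
  a_13 = 120/800 = 0.15, a_23 = 240/800 = 0.30, a_33 = 280/800 = 0.35
I − A =
  [   0.90    -0.05    -0.15]
  [  -0.10     0.60    -0.30]
  [  -0.10    -0.10     0.65]
Cofactors of I−A, C_ij = (−1)^(i+j)·(minor ij) (rows/columns in the sector order above):
  C_11 = (0.60)(0.65) − (-0.30)(-0.10) = 0.3600
  C_12 = −[(-0.10)(0.65) − (-0.30)(-0.10)] = 0.0950
  C_13 = (-0.10)(-0.10) − (0.60)(-0.10) = 0.0700
  C_21 = −[(-0.05)(0.65) − (-0.15)(-0.10)] = 0.0475
  C_22 = (0.90)(0.65) − (-0.15)(-0.10) = 0.5700
  C_23 = −[(0.90)(-0.10) − (-0.05)(-0.10)] = 0.0950
  C_31 = (-0.05)(-0.30) − (-0.15)(0.60) = 0.1050
  C_32 = −[(0.90)(-0.30) − (-0.15)(-0.10)] = 0.2850
  C_33 = (0.90)(0.60) − (-0.05)(-0.10) = 0.5350
det(I−A) = Σ_j (I−A)_1j·C_1j = (0.90)(0.3600) + (-0.05)(0.0950) + (-0.15)(0.0700) = 0.30875
adj(I−A) = Cᵀ =
  [ 0.3600   0.0475   0.1050]
  [ 0.0950   0.5700   0.2850]
  [ 0.0700   0.0950   0.5350]
(I − A)⁻¹ = adj(I−A) / det(I−A) ≈
  [   1.1660     0.1538     0.3401]
  [   0.3077     1.8462     0.9231]
  [   0.2267     0.3077     1.7328]
x = (I − A)⁻¹ d = adj(I−A)·d / det(I−A), with det(I−A) = 0.30875:
  x_1 = (0.3600·425 + 0.0475·750 + 0.1050·75) / 0.30875 = 196.50 / 0.30875 ≈ 636.44
  x_2 = (0.0950·425 + 0.5700·750 + 0.2850·75) / 0.30875 = 489.25 / 0.30875 ≈ 1584.62
  x_3 = (0.0700·425 + 0.0950·750 + 0.5350·75) / 0.30875 = 141.125 / 0.30875 ≈ 457.09

x_1 = 636.44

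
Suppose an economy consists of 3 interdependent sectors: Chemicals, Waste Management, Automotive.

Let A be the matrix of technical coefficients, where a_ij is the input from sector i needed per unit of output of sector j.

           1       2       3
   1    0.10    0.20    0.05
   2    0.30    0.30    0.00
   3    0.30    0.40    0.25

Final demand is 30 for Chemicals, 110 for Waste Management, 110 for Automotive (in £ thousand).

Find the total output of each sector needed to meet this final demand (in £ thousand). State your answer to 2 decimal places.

I − A =
  [   0.90    -0.20    -0.05]
  [  -0.30     0.70     0.00]
  [  -0.30    -0.40     0.75]
Cofactors of I−A, C_ij = (−1)^(i+j)·(minor ij) (rows/columns in the sector order above):
  C_11 = (0.70)(0.75) − (0.00)(-0.40) = 0.5250
  C_12 = −[(-0.30)(0.75) − (0.00)(-0.30)] = 0.2250
  C_13 = (-0.30)(-0.40) − (0.70)(-0.30) = 0.3300
  C_21 = −[(-0.20)(0.75) − (-0.05)(-0.40)] = 0.1700
  C_22 = (0.90)(0.75) − (-0.05)(-0.30) = 0.6600
  C_23 = −[(0.90)(-0.40) − (-0.20)(-0.30)] = 0.4200
  C_31 = (-0.20)(0.00) − (-0.05)(0.70) = 0.0350
  C_32 = −[(0.90)(0.00) − (-0.05)(-0.30)] = 0.0150
  C_33 = (0.90)(0.70) − (-0.20)(-0.30) = 0.5700
det(I−A) = Σ_j (I−A)_1j·C_1j = (0.90)(0.5250) + (-0.20)(0.2250) + (-0.05)(0.3300) = 0.4110
adj(I−A) = Cᵀ =
  [ 0.5250   0.1700   0.0350]
  [ 0.2250   0.6600   0.0150]
  [ 0.3300   0.4200   0.5700]
(I − A)⁻¹ = adj(I−A) / det(I−A) ≈
  [   1.2774     0.4136     0.0852]
  [   0.5474     1.6058     0.0365]
  [   0.8029     1.0219     1.3869]
x = (I − A)⁻¹ d = adj(I−A)·d / det(I−A), with det(I−A) = 0.4110:
  x_1 = (0.5250·30 + 0.1700·110 + 0.0350·110) / 0.4110 = 38.30 / 0.4110 ≈ 93.19
  x_2 = (0.2250·30 + 0.6600·110 + 0.0150·110) / 0.4110 = 81.00 / 0.4110 ≈ 197.08
  x_3 = (0.3300·30 + 0.4200·110 + 0.5700·110) / 0.4110 = 118.80 / 0.4110 ≈ 289.05

x_1 = 93.19, x_2 = 197.08, x_3 = 289.05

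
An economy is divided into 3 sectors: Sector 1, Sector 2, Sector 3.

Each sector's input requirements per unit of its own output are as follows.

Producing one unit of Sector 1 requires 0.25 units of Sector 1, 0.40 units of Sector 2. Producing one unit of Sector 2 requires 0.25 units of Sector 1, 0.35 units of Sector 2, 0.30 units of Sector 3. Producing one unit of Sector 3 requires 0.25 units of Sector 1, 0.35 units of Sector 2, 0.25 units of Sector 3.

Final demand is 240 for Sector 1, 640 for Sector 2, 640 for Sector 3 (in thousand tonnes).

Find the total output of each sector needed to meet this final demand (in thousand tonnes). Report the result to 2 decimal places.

x_1 = 2308.18, x_2 = 3650.86, x_3 = 2313.68

I − A =
  [   0.75    -0.25    -0.25]
  [  -0.40     0.65    -0.35]
  [   0.00    -0.30     0.75]
Cofactors of I−A, C_ij = (−1)^(i+j)·(minor ij) (rows/columns in the sector order above):
  C_11 = (0.65)(0.75) − (-0.35)(-0.30) = 0.3825
  C_12 = −[(-0.40)(0.75) − (-0.35)(0.00)] = 0.3000
  C_13 = (-0.40)(-0.30) − (0.65)(0.00) = 0.1200
  C_21 = −[(-0.25)(0.75) − (-0.25)(-0.30)] = 0.2625
  C_22 = (0.75)(0.75) − (-0.25)(0.00) = 0.5625
  C_23 = −[(0.75)(-0.30) − (-0.25)(0.00)] = 0.2250
  C_31 = (-0.25)(-0.35) − (-0.25)(0.65) = 0.2500
  C_32 = −[(0.75)(-0.35) − (-0.25)(-0.40)] = 0.3625
  C_33 = (0.75)(0.65) − (-0.25)(-0.40) = 0.3875
det(I−A) = Σ_j (I−A)_1j·C_1j = (0.75)(0.3825) + (-0.25)(0.3000) + (-0.25)(0.1200) = 0.181875
adj(I−A) = Cᵀ =
  [ 0.3825   0.2625   0.2500]
  [ 0.3000   0.5625   0.3625]
  [ 0.1200   0.2250   0.3875]
(I − A)⁻¹ = adj(I−A) / det(I−A) ≈
  [   2.1031     1.4433     1.3746]
  [   1.6495     3.0928     1.9931]
  [   0.6598     1.2371     2.1306]
x = (I − A)⁻¹ d = adj(I−A)·d / det(I−A), with det(I−A) = 0.181875:
  x_1 = (0.3825·240 + 0.2625·640 + 0.2500·640) / 0.181875 = 419.80 / 0.181875 ≈ 2308.18
  x_2 = (0.3000·240 + 0.5625·640 + 0.3625·640) / 0.181875 = 664.00 / 0.181875 ≈ 3650.86
  x_3 = (0.1200·240 + 0.2250·640 + 0.3875·640) / 0.181875 = 420.80 / 0.181875 ≈ 2313.68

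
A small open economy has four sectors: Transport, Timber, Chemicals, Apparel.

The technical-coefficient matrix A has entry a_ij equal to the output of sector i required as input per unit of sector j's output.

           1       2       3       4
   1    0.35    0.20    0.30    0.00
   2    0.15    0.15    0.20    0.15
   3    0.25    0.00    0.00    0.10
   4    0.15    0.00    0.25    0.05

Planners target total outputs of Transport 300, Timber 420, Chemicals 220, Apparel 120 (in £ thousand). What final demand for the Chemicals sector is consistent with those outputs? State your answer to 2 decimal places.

d_3 = 133.00

I − A =
  [   0.65    -0.20    -0.30     0.00]
  [  -0.15     0.85    -0.20    -0.15]
  [  -0.25     0.00     1.00    -0.10]
  [  -0.15     0.00    -0.25     0.95]
d = (I − A) x:
  d_1 = (+0.65)·300 + (-0.20)·420 + (-0.30)·220 + (+0.00)·120 = 45.00
  d_2 = (-0.15)·300 + (+0.85)·420 + (-0.20)·220 + (-0.15)·120 = 250.00
  d_3 = (-0.25)·300 + (+0.00)·420 + (+1.00)·220 + (-0.10)·120 = 133.00
  d_4 = (-0.15)·300 + (+0.00)·420 + (-0.25)·220 + (+0.95)·120 = 14.00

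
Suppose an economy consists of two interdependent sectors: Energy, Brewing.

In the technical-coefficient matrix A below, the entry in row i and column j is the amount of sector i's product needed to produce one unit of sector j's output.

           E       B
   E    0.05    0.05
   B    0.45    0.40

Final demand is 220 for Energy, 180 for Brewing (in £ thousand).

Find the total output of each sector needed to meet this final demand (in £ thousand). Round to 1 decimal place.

x_E = 257.5, x_B = 493.2

I − A =
  [   0.95    -0.05]
  [  -0.45     0.60]
det(I−A) = (0.95)(0.60) − (-0.05)(-0.45) = 0.5475
adj(I−A) = [[0.60, 0.05], [0.45, 0.95]]
(I − A)⁻¹ = adj(I−A) / det(I−A) ≈
  [   1.0959     0.0913]
  [   0.8219     1.7352]
x = (I − A)⁻¹ d = adj(I−A)·d / det(I−A), with det(I−A) = 0.5475:
  x_E = (0.60·220 + 0.05·180) / 0.5475 = 141.00 / 0.5475 ≈ 257.5
  x_B = (0.45·220 + 0.95·180) / 0.5475 = 270.00 / 0.5475 ≈ 493.2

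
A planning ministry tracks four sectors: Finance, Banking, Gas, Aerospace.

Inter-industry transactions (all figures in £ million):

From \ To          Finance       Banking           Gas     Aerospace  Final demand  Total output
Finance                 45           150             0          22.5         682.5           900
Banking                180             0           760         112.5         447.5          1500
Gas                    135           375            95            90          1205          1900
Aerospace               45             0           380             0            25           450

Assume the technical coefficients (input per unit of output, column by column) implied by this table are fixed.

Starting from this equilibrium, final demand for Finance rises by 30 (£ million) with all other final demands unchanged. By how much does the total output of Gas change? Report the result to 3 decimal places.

Δx_3 = 8.795

Technical coefficients a_ij = z_ij / X_j:
  a_11 = 45/900 = 0.05, a_21 = 180/900 = 0.20, a_31 = 135/900 = 0.15, a_41 = 45/900 = 0.05
  a_12 = 150/1500 = 0.10, a_22 = 0/1500 = 0.00, a_32 = 375/1500 = 0.25, a_42 = 0/1500 = 0.00
  a_13 = 0/1900 = 0.00, a_23 = 760/1900 = 0.40, a_33 = 95/1900 = 0.05, a_43 = 380/1900 = 0.20
  a_14 = 22.5/450 = 0.05, a_24 = 112.5/450 = 0.25, a_34 = 90/450 = 0.20, a_44 = 0/450 = 0.00
I − A =
  [   0.95    -0.10     0.00    -0.05]
  [  -0.20     1.00    -0.40    -0.25]
  [  -0.15    -0.25     0.95    -0.20]
  [  -0.05     0.00    -0.20     1.00]
Compute the cofactors C_ij = (−1)^(i+j)·(3×3 minor ij) of I−A; the adjugate is their transpose:
adj(I−A) = Cᵀ =
  [ 0.797500   0.093500   0.055000   0.074250]
  [ 0.265375   0.860625   0.428500   0.314125]
  [ 0.213125   0.252875   0.926250   0.259125]
  [ 0.082500   0.055250   0.188000   0.782500]
det(I−A) = Σ_j (I−A)_1j·C_1j = (0.95)(0.797500) + (-0.10)(0.265375) + (0.00)(0.213125) + (-0.05)(0.082500) = 0.7269625
(I − A)⁻¹ = adj(I−A) / det(I−A) ≈
  [   1.0970     0.1286     0.0757     0.1021]
  [   0.3650     1.1839     0.5894     0.4321]
  [   0.2932     0.3479     1.2741     0.3564]
  [   0.1135     0.0760     0.2586     1.0764]
Δx = (I − A)⁻¹ Δd with Δd having +30 in the Finance component and 0 elsewhere.
So Δx_3 = L_31 · (+30), where L_31 = adj(I−A)_31 / det(I−A) = 0.213125 / 0.7269625.
Δx_3 = 0.213125 × (+30) / 0.7269625 = 6.39375 / 0.7269625 ≈ 8.795.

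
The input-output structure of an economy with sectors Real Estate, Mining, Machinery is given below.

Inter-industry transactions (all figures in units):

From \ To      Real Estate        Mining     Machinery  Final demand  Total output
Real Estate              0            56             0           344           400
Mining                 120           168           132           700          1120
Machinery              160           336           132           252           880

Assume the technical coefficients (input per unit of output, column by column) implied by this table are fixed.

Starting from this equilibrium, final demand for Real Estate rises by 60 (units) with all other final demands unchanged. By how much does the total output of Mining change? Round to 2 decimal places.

Δx_2 = 28.56

Technical coefficients a_ij = z_ij / X_j:
  a_11 = 0/400 = 0.00, a_21 = 120/400 = 0.30, a_31 = 160/400 = 0.40
  a_12 = 56/1120 = 0.05, a_22 = 168/1120 = 0.15, a_32 = 336/1120 = 0.30
  a_13 = 0/880 = 0.00, a_23 = 132/880 = 0.15, a_33 = 132/880 = 0.15
I − A =
  [   1.00    -0.05     0.00]
  [  -0.30     0.85    -0.15]
  [  -0.40    -0.30     0.85]
Cofactors of I−A, C_ij = (−1)^(i+j)·(minor ij) (rows/columns in the sector order above):
  C_11 = (0.85)(0.85) − (-0.15)(-0.30) = 0.6775
  C_12 = −[(-0.30)(0.85) − (-0.15)(-0.40)] = 0.3150
  C_13 = (-0.30)(-0.30) − (0.85)(-0.40) = 0.4300
  C_21 = −[(-0.05)(0.85) − (0.00)(-0.30)] = 0.0425
  C_22 = (1.00)(0.85) − (0.00)(-0.40) = 0.8500
  C_23 = −[(1.00)(-0.30) − (-0.05)(-0.40)] = 0.3200
  C_31 = (-0.05)(-0.15) − (0.00)(0.85) = 0.0075
  C_32 = −[(1.00)(-0.15) − (0.00)(-0.30)] = 0.1500
  C_33 = (1.00)(0.85) − (-0.05)(-0.30) = 0.8350
det(I−A) = Σ_j (I−A)_1j·C_1j = (1.00)(0.6775) + (-0.05)(0.3150) + (0.00)(0.4300) = 0.66175
adj(I−A) = Cᵀ =
  [ 0.6775   0.0425   0.0075]
  [ 0.3150   0.8500   0.1500]
  [ 0.4300   0.3200   0.8350]
(I − A)⁻¹ = adj(I−A) / det(I−A) ≈
  [   1.0238     0.0642     0.0113]
  [   0.4760     1.2845     0.2267]
  [   0.6498     0.4836     1.2618]
Δx = (I − A)⁻¹ Δd with Δd having +60 in the Real Estate component and 0 elsewhere.
So Δx_2 = L_21 · (+60), where L_21 = adj(I−A)_21 / det(I−A) = 0.3150 / 0.66175.
Δx_2 = 0.3150 × (+60) / 0.66175 = 18.90 / 0.66175 ≈ 28.56.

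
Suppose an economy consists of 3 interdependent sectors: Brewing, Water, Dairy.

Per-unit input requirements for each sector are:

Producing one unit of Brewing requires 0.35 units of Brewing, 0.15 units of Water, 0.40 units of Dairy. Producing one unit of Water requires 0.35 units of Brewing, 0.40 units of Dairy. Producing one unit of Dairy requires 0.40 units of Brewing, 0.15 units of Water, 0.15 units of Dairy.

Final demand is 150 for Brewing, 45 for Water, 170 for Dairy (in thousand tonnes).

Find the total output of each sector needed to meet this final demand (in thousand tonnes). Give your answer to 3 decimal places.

x_B = 818.617, x_W = 274.988, x_D = 714.638

I − A =
  [   0.65    -0.35    -0.40]
  [  -0.15     1.00    -0.15]
  [  -0.40    -0.40     0.85]
Cofactors of I−A, C_ij = (−1)^(i+j)·(minor ij) (rows/columns in the sector order above):
  C_11 = (1.00)(0.85) − (-0.15)(-0.40) = 0.7900
  C_12 = −[(-0.15)(0.85) − (-0.15)(-0.40)] = 0.1875
  C_13 = (-0.15)(-0.40) − (1.00)(-0.40) = 0.4600
  C_21 = −[(-0.35)(0.85) − (-0.40)(-0.40)] = 0.4575
  C_22 = (0.65)(0.85) − (-0.40)(-0.40) = 0.3925
  C_23 = −[(0.65)(-0.40) − (-0.35)(-0.40)] = 0.4000
  C_31 = (-0.35)(-0.15) − (-0.40)(1.00) = 0.4525
  C_32 = −[(0.65)(-0.15) − (-0.40)(-0.15)] = 0.1575
  C_33 = (0.65)(1.00) − (-0.35)(-0.15) = 0.5975
det(I−A) = Σ_j (I−A)_1j·C_1j = (0.65)(0.7900) + (-0.35)(0.1875) + (-0.40)(0.4600) = 0.263875
adj(I−A) = Cᵀ =
  [ 0.7900   0.4575   0.4525]
  [ 0.1875   0.3925   0.1575]
  [ 0.4600   0.4000   0.5975]
(I − A)⁻¹ = adj(I−A) / det(I−A) ≈
  [   2.9938     1.7338     1.7148]
  [   0.7106     1.4874     0.5969]
  [   1.7432     1.5159     2.2643]
x = (I − A)⁻¹ d = adj(I−A)·d / det(I−A), with det(I−A) = 0.263875:
  x_B = (0.7900·150 + 0.4575·45 + 0.4525·170) / 0.263875 = 216.0125 / 0.263875 ≈ 818.617
  x_W = (0.1875·150 + 0.3925·45 + 0.1575·170) / 0.263875 = 72.5625 / 0.263875 ≈ 274.988
  x_D = (0.4600·150 + 0.4000·45 + 0.5975·170) / 0.263875 = 188.575 / 0.263875 ≈ 714.638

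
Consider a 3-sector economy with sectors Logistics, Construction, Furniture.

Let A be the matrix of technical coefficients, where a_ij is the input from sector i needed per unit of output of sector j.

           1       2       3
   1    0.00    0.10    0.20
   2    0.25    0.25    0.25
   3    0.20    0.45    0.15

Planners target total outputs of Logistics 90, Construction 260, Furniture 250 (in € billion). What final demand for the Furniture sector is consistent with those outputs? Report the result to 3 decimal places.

I − A =
  [   1.00    -0.10    -0.20]
  [  -0.25     0.75    -0.25]
  [  -0.20    -0.45     0.85]
d = (I − A) x:
  d_1 = (+1.00)·90 + (-0.10)·260 + (-0.20)·250 = 14.000
  d_2 = (-0.25)·90 + (+0.75)·260 + (-0.25)·250 = 110.000
  d_3 = (-0.20)·90 + (-0.45)·260 + (+0.85)·250 = 77.500

d_3 = 77.500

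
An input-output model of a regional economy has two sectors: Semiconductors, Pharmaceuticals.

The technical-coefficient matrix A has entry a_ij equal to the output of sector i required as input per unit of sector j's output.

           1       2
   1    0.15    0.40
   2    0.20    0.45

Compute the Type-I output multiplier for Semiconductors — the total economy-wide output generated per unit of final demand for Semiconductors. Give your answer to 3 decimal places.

I − A =
  [   0.85    -0.40]
  [  -0.20     0.55]
det(I−A) = (0.85)(0.55) − (-0.40)(-0.20) = 0.3875
adj(I−A) = [[0.55, 0.40], [0.20, 0.85]]
(I − A)⁻¹ = adj(I−A) / det(I−A) ≈
  [   1.4194     1.0323]
  [   0.5161     2.1935]
The output multiplier for sector j is the column-j sum of the Leontief inverse (I − A)⁻¹ = adj(I−A) / det(I−A).
Column 1 of adj(I−A): (0.55, 0.20); det(I−A) = 0.3875.
m_1 = (0.55 + 0.20) / 0.3875 = 0.75 / 0.3875 ≈ 1.935.

m_1 = 1.935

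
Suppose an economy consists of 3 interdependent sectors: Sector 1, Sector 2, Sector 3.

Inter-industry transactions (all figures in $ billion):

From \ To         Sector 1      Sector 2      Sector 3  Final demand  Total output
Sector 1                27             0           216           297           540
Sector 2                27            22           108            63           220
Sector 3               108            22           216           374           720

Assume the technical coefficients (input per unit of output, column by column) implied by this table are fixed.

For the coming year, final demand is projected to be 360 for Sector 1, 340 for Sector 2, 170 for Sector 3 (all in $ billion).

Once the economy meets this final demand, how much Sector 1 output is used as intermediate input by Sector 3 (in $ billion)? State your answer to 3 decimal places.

Technical coefficients a_ij = z_ij / X_j:
  a_11 = 27/540 = 0.05, a_21 = 27/540 = 0.05, a_31 = 108/540 = 0.20
  a_12 = 0/220 = 0.00, a_22 = 22/220 = 0.10, a_32 = 22/220 = 0.10
  a_13 = 216/720 = 0.30, a_23 = 108/720 = 0.15, a_33 = 216/720 = 0.30
I − A =
  [   0.95     0.00    -0.30]
  [  -0.05     0.90    -0.15]
  [  -0.20    -0.10     0.70]
Cofactors of I−A, C_ij = (−1)^(i+j)·(minor ij) (rows/columns in the sector order above):
  C_11 = (0.90)(0.70) − (-0.15)(-0.10) = 0.6150
  C_12 = −[(-0.05)(0.70) − (-0.15)(-0.20)] = 0.0650
  C_13 = (-0.05)(-0.10) − (0.90)(-0.20) = 0.1850
  C_21 = −[(0.00)(0.70) − (-0.30)(-0.10)] = 0.0300
  C_22 = (0.95)(0.70) − (-0.30)(-0.20) = 0.6050
  C_23 = −[(0.95)(-0.10) − (0.00)(-0.20)] = 0.0950
  C_31 = (0.00)(-0.15) − (-0.30)(0.90) = 0.2700
  C_32 = −[(0.95)(-0.15) − (-0.30)(-0.05)] = 0.1575
  C_33 = (0.95)(0.90) − (0.00)(-0.05) = 0.8550
det(I−A) = Σ_j (I−A)_1j·C_1j = (0.95)(0.6150) + (0.00)(0.0650) + (-0.30)(0.1850) = 0.52875
adj(I−A) = Cᵀ =
  [ 0.6150   0.0300   0.2700]
  [ 0.0650   0.6050   0.1575]
  [ 0.1850   0.0950   0.8550]
(I − A)⁻¹ = adj(I−A) / det(I−A) ≈
  [   1.1631     0.0567     0.5106]
  [   0.1229     1.1442     0.2979]
  [   0.3499     0.1797     1.6170]
First solve x = (I − A)⁻¹ d = adj(I−A)·d / det(I−A); in particular x_3 = (0.1850·360 + 0.0950·340 + 0.8550·170) / 0.52875 = 244.25 / 0.52875 ≈ 461.93853.
Intermediate flow from 1 to 3: z_13 = a_13 · x_3 = 0.30 × 244.25 / 0.52875 = 73.275 / 0.52875 ≈ 138.582.

z_13 = 138.582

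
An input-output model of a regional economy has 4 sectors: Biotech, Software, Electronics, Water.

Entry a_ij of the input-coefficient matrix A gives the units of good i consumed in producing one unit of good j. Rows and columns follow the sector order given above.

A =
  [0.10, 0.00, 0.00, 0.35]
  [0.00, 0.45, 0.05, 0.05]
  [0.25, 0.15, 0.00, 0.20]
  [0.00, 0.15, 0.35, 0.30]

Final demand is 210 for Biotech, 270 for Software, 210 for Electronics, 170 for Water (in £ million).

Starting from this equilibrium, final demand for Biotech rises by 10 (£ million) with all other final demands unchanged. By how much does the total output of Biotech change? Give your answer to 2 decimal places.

I − A =
  [   0.90     0.00     0.00    -0.35]
  [   0.00     0.55    -0.05    -0.05]
  [  -0.25    -0.15     1.00    -0.20]
  [   0.00    -0.15    -0.35     0.70]
Compute the cofactors C_ij = (−1)^(i+j)·(3×3 minor ij) of I−A; the adjugate is their transpose:
adj(I−A) = Cᵀ =
  [ 0.329625   0.070875   0.070000   0.189875]
  [ 0.013125   0.536375   0.047250   0.058375]
  [ 0.094375   0.134625   0.339750   0.153875]
  [ 0.050000   0.182250   0.180000   0.488250]
det(I−A) = Σ_j (I−A)_1j·C_1j = (0.90)(0.329625) + (0.00)(0.013125) + (0.00)(0.094375) + (-0.35)(0.050000) = 0.2791625
(I − A)⁻¹ = adj(I−A) / det(I−A) ≈
  [   1.1808     0.2539     0.2508     0.6802]
  [   0.0470     1.9214     0.1693     0.2091]
  [   0.3381     0.4822     1.2170     0.5512]
  [   0.1791     0.6528     0.6448     1.7490]
Δx = (I − A)⁻¹ Δd with Δd having +10 in the Biotech component and 0 elsewhere.
So Δx_B = L_BB · (+10), where L_BB = adj(I−A)_BB / det(I−A) = 0.329625 / 0.2791625.
Δx_B = 0.329625 × (+10) / 0.2791625 = 3.29625 / 0.2791625 ≈ 11.81.

Δx_B = 11.81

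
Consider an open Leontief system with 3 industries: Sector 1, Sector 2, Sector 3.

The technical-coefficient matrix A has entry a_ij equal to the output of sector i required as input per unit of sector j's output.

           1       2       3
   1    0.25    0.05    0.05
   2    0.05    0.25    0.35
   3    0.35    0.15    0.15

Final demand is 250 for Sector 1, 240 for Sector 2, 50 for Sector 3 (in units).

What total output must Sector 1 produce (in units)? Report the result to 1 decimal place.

I − A =
  [   0.75    -0.05    -0.05]
  [  -0.05     0.75    -0.35]
  [  -0.35    -0.15     0.85]
Cofactors of I−A, C_ij = (−1)^(i+j)·(minor ij) (rows/columns in the sector order above):
  C_11 = (0.75)(0.85) − (-0.35)(-0.15) = 0.5850
  C_12 = −[(-0.05)(0.85) − (-0.35)(-0.35)] = 0.1650
  C_13 = (-0.05)(-0.15) − (0.75)(-0.35) = 0.2700
  C_21 = −[(-0.05)(0.85) − (-0.05)(-0.15)] = 0.0500
  C_22 = (0.75)(0.85) − (-0.05)(-0.35) = 0.6200
  C_23 = −[(0.75)(-0.15) − (-0.05)(-0.35)] = 0.1300
  C_31 = (-0.05)(-0.35) − (-0.05)(0.75) = 0.0550
  C_32 = −[(0.75)(-0.35) − (-0.05)(-0.05)] = 0.2650
  C_33 = (0.75)(0.75) − (-0.05)(-0.05) = 0.5600
det(I−A) = Σ_j (I−A)_1j·C_1j = (0.75)(0.5850) + (-0.05)(0.1650) + (-0.05)(0.2700) = 0.4170
adj(I−A) = Cᵀ =
  [ 0.5850   0.0500   0.0550]
  [ 0.1650   0.6200   0.2650]
  [ 0.2700   0.1300   0.5600]
(I − A)⁻¹ = adj(I−A) / det(I−A) ≈
  [   1.4029     0.1199     0.1319]
  [   0.3957     1.4868     0.6355]
  [   0.6475     0.3118     1.3429]
x = (I − A)⁻¹ d = adj(I−A)·d / det(I−A), with det(I−A) = 0.4170:
  x_1 = (0.5850·250 + 0.0500·240 + 0.0550·50) / 0.4170 = 161.00 / 0.4170 ≈ 386.1
  x_2 = (0.1650·250 + 0.6200·240 + 0.2650·50) / 0.4170 = 203.30 / 0.4170 ≈ 487.5
  x_3 = (0.2700·250 + 0.1300·240 + 0.5600·50) / 0.4170 = 126.70 / 0.4170 ≈ 303.8

x_1 = 386.1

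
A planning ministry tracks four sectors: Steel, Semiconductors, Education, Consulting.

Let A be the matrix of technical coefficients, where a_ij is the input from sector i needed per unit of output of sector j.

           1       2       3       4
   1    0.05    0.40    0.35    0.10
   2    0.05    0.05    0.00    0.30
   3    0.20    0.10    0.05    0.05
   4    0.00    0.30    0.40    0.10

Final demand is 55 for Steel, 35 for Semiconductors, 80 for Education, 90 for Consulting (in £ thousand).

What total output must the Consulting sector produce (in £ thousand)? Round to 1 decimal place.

x_4 = 200.4

I − A =
  [   0.95    -0.40    -0.35    -0.10]
  [  -0.05     0.95     0.00    -0.30]
  [  -0.20    -0.10     0.95    -0.05]
  [   0.00    -0.30    -0.40     0.90]
Compute the cofactors C_ij = (−1)^(i+j)·(3×3 minor ij) of I−A; the adjugate is their transpose:
adj(I−A) = Cᵀ =
  [ 0.695750   0.403250   0.353750   0.231375]
  [ 0.065750   0.722250   0.131750   0.255375]
  [ 0.158250   0.177750   0.707250   0.116125]
  [ 0.092250   0.319750   0.358250   0.770125]
det(I−A) = Σ_j (I−A)_1j·C_1j = (0.95)(0.695750) + (-0.40)(0.065750) + (-0.35)(0.158250) + (-0.10)(0.092250) = 0.57005
(I − A)⁻¹ = adj(I−A) / det(I−A) ≈
  [   1.2205     0.7074     0.6206     0.4059]
  [   0.1153     1.2670     0.2311     0.4480]
  [   0.2776     0.3118     1.2407     0.2037]
  [   0.1618     0.5609     0.6285     1.3510]
x = (I − A)⁻¹ d = adj(I−A)·d / det(I−A), with det(I−A) = 0.57005:
  x_1 = (0.695750·55 + 0.403250·35 + 0.353750·80 + 0.231375·90) / 0.57005 = 101.50375 / 0.57005 ≈ 178.1
  x_2 = (0.065750·55 + 0.722250·35 + 0.131750·80 + 0.255375·90) / 0.57005 = 62.41875 / 0.57005 ≈ 109.5
  x_3 = (0.158250·55 + 0.177750·35 + 0.707250·80 + 0.116125·90) / 0.57005 = 81.95625 / 0.57005 ≈ 143.8
  x_4 = (0.092250·55 + 0.319750·35 + 0.358250·80 + 0.770125·90) / 0.57005 = 114.23625 / 0.57005 ≈ 200.4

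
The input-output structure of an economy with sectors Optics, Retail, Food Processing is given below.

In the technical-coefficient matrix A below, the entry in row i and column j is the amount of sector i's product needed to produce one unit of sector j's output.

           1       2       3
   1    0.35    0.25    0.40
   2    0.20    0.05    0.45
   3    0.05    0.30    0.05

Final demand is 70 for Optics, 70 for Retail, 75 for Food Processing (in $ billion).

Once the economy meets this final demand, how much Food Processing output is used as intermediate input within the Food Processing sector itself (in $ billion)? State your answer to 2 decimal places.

z_33 = 8.02

I − A =
  [   0.65    -0.25    -0.40]
  [  -0.20     0.95    -0.45]
  [  -0.05    -0.30     0.95]
Cofactors of I−A, C_ij = (−1)^(i+j)·(minor ij) (rows/columns in the sector order above):
  C_11 = (0.95)(0.95) − (-0.45)(-0.30) = 0.7675
  C_12 = −[(-0.20)(0.95) − (-0.45)(-0.05)] = 0.2125
  C_13 = (-0.20)(-0.30) − (0.95)(-0.05) = 0.1075
  C_21 = −[(-0.25)(0.95) − (-0.40)(-0.30)] = 0.3575
  C_22 = (0.65)(0.95) − (-0.40)(-0.05) = 0.5975
  C_23 = −[(0.65)(-0.30) − (-0.25)(-0.05)] = 0.2075
  C_31 = (-0.25)(-0.45) − (-0.40)(0.95) = 0.4925
  C_32 = −[(0.65)(-0.45) − (-0.40)(-0.20)] = 0.3725
  C_33 = (0.65)(0.95) − (-0.25)(-0.20) = 0.5675
det(I−A) = Σ_j (I−A)_1j·C_1j = (0.65)(0.7675) + (-0.25)(0.2125) + (-0.40)(0.1075) = 0.40275
adj(I−A) = Cᵀ =
  [ 0.7675   0.3575   0.4925]
  [ 0.2125   0.5975   0.3725]
  [ 0.1075   0.2075   0.5675]
(I − A)⁻¹ = adj(I−A) / det(I−A) ≈
  [   1.9056     0.8876     1.2228]
  [   0.5276     1.4836     0.9249]
  [   0.2669     0.5152     1.4091]
First solve x = (I − A)⁻¹ d = adj(I−A)·d / det(I−A); in particular x_3 = (0.1075·70 + 0.2075·70 + 0.5675·75) / 0.40275 = 64.6125 / 0.40275 ≈ 160.4283.
Intermediate flow from 3 to 3: z_33 = a_33 · x_3 = 0.05 × 64.6125 / 0.40275 = 3.230625 / 0.40275 ≈ 8.02.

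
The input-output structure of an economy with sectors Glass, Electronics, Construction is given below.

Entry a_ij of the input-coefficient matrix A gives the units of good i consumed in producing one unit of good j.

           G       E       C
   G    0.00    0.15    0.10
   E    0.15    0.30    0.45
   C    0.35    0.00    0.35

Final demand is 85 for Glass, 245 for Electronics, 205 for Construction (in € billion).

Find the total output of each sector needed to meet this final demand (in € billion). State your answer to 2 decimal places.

I − A =
  [   1.00    -0.15    -0.10]
  [  -0.15     0.70    -0.45]
  [  -0.35     0.00     0.65]
Cofactors of I−A, C_ij = (−1)^(i+j)·(minor ij) (rows/columns in the sector order above):
  C_11 = (0.70)(0.65) − (-0.45)(0.00) = 0.4550
  C_12 = −[(-0.15)(0.65) − (-0.45)(-0.35)] = 0.2550
  C_13 = (-0.15)(0.00) − (0.70)(-0.35) = 0.2450
  C_21 = −[(-0.15)(0.65) − (-0.10)(0.00)] = 0.0975
  C_22 = (1.00)(0.65) − (-0.10)(-0.35) = 0.6150
  C_23 = −[(1.00)(0.00) − (-0.15)(-0.35)] = 0.0525
  C_31 = (-0.15)(-0.45) − (-0.10)(0.70) = 0.1375
  C_32 = −[(1.00)(-0.45) − (-0.10)(-0.15)] = 0.4650
  C_33 = (1.00)(0.70) − (-0.15)(-0.15) = 0.6775
det(I−A) = Σ_j (I−A)_1j·C_1j = (1.00)(0.4550) + (-0.15)(0.2550) + (-0.10)(0.2450) = 0.39225
adj(I−A) = Cᵀ =
  [ 0.4550   0.0975   0.1375]
  [ 0.2550   0.6150   0.4650]
  [ 0.2450   0.0525   0.6775]
(I − A)⁻¹ = adj(I−A) / det(I−A) ≈
  [   1.1600     0.2486     0.3505]
  [   0.6501     1.5679     1.1855]
  [   0.6246     0.1338     1.7272]
x = (I − A)⁻¹ d = adj(I−A)·d / det(I−A), with det(I−A) = 0.39225:
  x_G = (0.4550·85 + 0.0975·245 + 0.1375·205) / 0.39225 = 90.75 / 0.39225 ≈ 231.36
  x_E = (0.2550·85 + 0.6150·245 + 0.4650·205) / 0.39225 = 267.675 / 0.39225 ≈ 682.41
  x_C = (0.2450·85 + 0.0525·245 + 0.6775·205) / 0.39225 = 172.575 / 0.39225 ≈ 439.96

x_G = 231.36, x_E = 682.41, x_C = 439.96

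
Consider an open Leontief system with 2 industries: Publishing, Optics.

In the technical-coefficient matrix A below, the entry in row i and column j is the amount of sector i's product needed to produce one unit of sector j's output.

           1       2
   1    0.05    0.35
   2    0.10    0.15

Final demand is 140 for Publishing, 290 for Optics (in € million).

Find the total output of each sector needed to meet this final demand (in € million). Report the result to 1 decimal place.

I − A =
  [   0.95    -0.35]
  [  -0.10     0.85]
det(I−A) = (0.95)(0.85) − (-0.35)(-0.10) = 0.7725
adj(I−A) = [[0.85, 0.35], [0.10, 0.95]]
(I − A)⁻¹ = adj(I−A) / det(I−A) ≈
  [   1.1003     0.4531]
  [   0.1294     1.2298]
x = (I − A)⁻¹ d = adj(I−A)·d / det(I−A), with det(I−A) = 0.7725:
  x_1 = (0.85·140 + 0.35·290) / 0.7725 = 220.50 / 0.7725 ≈ 285.4
  x_2 = (0.10·140 + 0.95·290) / 0.7725 = 289.50 / 0.7725 ≈ 374.8

x_1 = 285.4, x_2 = 374.8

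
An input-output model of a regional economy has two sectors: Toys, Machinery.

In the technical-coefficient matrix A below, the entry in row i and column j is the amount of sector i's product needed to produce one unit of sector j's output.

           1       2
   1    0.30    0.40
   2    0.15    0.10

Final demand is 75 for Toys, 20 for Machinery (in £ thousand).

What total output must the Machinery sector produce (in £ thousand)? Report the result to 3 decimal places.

x_2 = 44.298

I − A =
  [   0.70    -0.40]
  [  -0.15     0.90]
det(I−A) = (0.70)(0.90) − (-0.40)(-0.15) = 0.5700
adj(I−A) = [[0.90, 0.40], [0.15, 0.70]]
(I − A)⁻¹ = adj(I−A) / det(I−A) ≈
  [   1.5789     0.7018]
  [   0.2632     1.2281]
x = (I − A)⁻¹ d = adj(I−A)·d / det(I−A), with det(I−A) = 0.5700:
  x_1 = (0.90·75 + 0.40·20) / 0.5700 = 75.50 / 0.5700 ≈ 132.456
  x_2 = (0.15·75 + 0.70·20) / 0.5700 = 25.25 / 0.5700 ≈ 44.298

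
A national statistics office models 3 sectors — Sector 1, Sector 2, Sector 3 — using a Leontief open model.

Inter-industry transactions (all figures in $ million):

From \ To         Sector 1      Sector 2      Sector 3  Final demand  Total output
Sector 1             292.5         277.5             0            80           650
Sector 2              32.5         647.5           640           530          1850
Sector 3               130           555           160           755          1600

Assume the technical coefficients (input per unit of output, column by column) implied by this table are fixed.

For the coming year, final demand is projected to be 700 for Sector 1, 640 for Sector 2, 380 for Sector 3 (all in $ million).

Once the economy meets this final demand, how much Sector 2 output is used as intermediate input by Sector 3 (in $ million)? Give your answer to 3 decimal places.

z_23 = 606.414

Technical coefficients a_ij = z_ij / X_j:
  a_11 = 292.5/650 = 0.45, a_21 = 32.5/650 = 0.05, a_31 = 130/650 = 0.20
  a_12 = 277.5/1850 = 0.15, a_22 = 647.5/1850 = 0.35, a_32 = 555/1850 = 0.30
  a_13 = 0/1600 = 0.00, a_23 = 640/1600 = 0.40, a_33 = 160/1600 = 0.10
I − A =
  [   0.55    -0.15     0.00]
  [  -0.05     0.65    -0.40]
  [  -0.20    -0.30     0.90]
Cofactors of I−A, C_ij = (−1)^(i+j)·(minor ij) (rows/columns in the sector order above):
  C_11 = (0.65)(0.90) − (-0.40)(-0.30) = 0.4650
  C_12 = −[(-0.05)(0.90) − (-0.40)(-0.20)] = 0.1250
  C_13 = (-0.05)(-0.30) − (0.65)(-0.20) = 0.1450
  C_21 = −[(-0.15)(0.90) − (0.00)(-0.30)] = 0.1350
  C_22 = (0.55)(0.90) − (0.00)(-0.20) = 0.4950
  C_23 = −[(0.55)(-0.30) − (-0.15)(-0.20)] = 0.1950
  C_31 = (-0.15)(-0.40) − (0.00)(0.65) = 0.0600
  C_32 = −[(0.55)(-0.40) − (0.00)(-0.05)] = 0.2200
  C_33 = (0.55)(0.65) − (-0.15)(-0.05) = 0.3500
det(I−A) = Σ_j (I−A)_1j·C_1j = (0.55)(0.4650) + (-0.15)(0.1250) + (0.00)(0.1450) = 0.2370
adj(I−A) = Cᵀ =
  [ 0.4650   0.1350   0.0600]
  [ 0.1250   0.4950   0.2200]
  [ 0.1450   0.1950   0.3500]
(I − A)⁻¹ = adj(I−A) / det(I−A) ≈
  [   1.9620     0.5696     0.2532]
  [   0.5274     2.0886     0.9283]
  [   0.6118     0.8228     1.4768]
First solve x = (I − A)⁻¹ d = adj(I−A)·d / det(I−A); in particular x_3 = (0.1450·700 + 0.1950·640 + 0.3500·380) / 0.2370 = 359.30 / 0.2370 ≈ 1516.03376.
Intermediate flow from 2 to 3: z_23 = a_23 · x_3 = 0.40 × 359.30 / 0.2370 = 143.72 / 0.2370 ≈ 606.414.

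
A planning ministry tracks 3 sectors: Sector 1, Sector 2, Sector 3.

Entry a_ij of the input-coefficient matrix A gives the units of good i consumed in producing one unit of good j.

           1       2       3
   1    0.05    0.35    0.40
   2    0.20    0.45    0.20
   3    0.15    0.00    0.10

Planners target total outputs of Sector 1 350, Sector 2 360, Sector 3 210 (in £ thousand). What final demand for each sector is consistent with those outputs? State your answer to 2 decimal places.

d_1 = 122.50, d_2 = 86.00, d_3 = 136.50

I − A =
  [   0.95    -0.35    -0.40]
  [  -0.20     0.55    -0.20]
  [  -0.15     0.00     0.90]
d = (I − A) x:
  d_1 = (+0.95)·350 + (-0.35)·360 + (-0.40)·210 = 122.50
  d_2 = (-0.20)·350 + (+0.55)·360 + (-0.20)·210 = 86.00
  d_3 = (-0.15)·350 + (+0.00)·360 + (+0.90)·210 = 136.50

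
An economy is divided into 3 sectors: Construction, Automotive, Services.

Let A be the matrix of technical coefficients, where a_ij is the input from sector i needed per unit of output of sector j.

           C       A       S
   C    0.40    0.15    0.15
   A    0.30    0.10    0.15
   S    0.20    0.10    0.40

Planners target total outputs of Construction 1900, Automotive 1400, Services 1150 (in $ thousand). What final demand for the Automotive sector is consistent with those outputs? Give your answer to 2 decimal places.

I − A =
  [   0.60    -0.15    -0.15]
  [  -0.30     0.90    -0.15]
  [  -0.20    -0.10     0.60]
d = (I − A) x:
  d_C = (+0.60)·1900 + (-0.15)·1400 + (-0.15)·1150 = 757.50
  d_A = (-0.30)·1900 + (+0.90)·1400 + (-0.15)·1150 = 517.50
  d_S = (-0.20)·1900 + (-0.10)·1400 + (+0.60)·1150 = 170.00

d_A = 517.50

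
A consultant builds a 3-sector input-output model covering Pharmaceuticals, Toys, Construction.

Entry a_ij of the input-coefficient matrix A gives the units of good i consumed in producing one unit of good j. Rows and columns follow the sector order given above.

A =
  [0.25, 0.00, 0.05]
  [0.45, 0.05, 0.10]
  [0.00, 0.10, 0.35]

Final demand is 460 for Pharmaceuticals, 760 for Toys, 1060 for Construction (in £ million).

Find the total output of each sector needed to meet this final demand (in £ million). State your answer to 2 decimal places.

I − A =
  [   0.75     0.00    -0.05]
  [  -0.45     0.95    -0.10]
  [   0.00    -0.10     0.65]
Cofactors of I−A, C_ij = (−1)^(i+j)·(minor ij) (rows/columns in the sector order above):
  C_11 = (0.95)(0.65) − (-0.10)(-0.10) = 0.6075
  C_12 = −[(-0.45)(0.65) − (-0.10)(0.00)] = 0.2925
  C_13 = (-0.45)(-0.10) − (0.95)(0.00) = 0.0450
  C_21 = −[(0.00)(0.65) − (-0.05)(-0.10)] = 0.0050
  C_22 = (0.75)(0.65) − (-0.05)(0.00) = 0.4875
  C_23 = −[(0.75)(-0.10) − (0.00)(0.00)] = 0.0750
  C_31 = (0.00)(-0.10) − (-0.05)(0.95) = 0.0475
  C_32 = −[(0.75)(-0.10) − (-0.05)(-0.45)] = 0.0975
  C_33 = (0.75)(0.95) − (0.00)(-0.45) = 0.7125
det(I−A) = Σ_j (I−A)_1j·C_1j = (0.75)(0.6075) + (0.00)(0.2925) + (-0.05)(0.0450) = 0.453375
adj(I−A) = Cᵀ =
  [ 0.6075   0.0050   0.0475]
  [ 0.2925   0.4875   0.0975]
  [ 0.0450   0.0750   0.7125]
(I − A)⁻¹ = adj(I−A) / det(I−A) ≈
  [   1.3400     0.0110     0.1048]
  [   0.6452     1.0753     0.2151]
  [   0.0993     0.1654     1.5715]
x = (I − A)⁻¹ d = adj(I−A)·d / det(I−A), with det(I−A) = 0.453375:
  x_P = (0.6075·460 + 0.0050·760 + 0.0475·1060) / 0.453375 = 333.60 / 0.453375 ≈ 735.81
  x_T = (0.2925·460 + 0.4875·760 + 0.0975·1060) / 0.453375 = 608.40 / 0.453375 ≈ 1341.94
  x_C = (0.0450·460 + 0.0750·760 + 0.7125·1060) / 0.453375 = 832.95 / 0.453375 ≈ 1837.22

x_P = 735.81, x_T = 1341.94, x_C = 1837.22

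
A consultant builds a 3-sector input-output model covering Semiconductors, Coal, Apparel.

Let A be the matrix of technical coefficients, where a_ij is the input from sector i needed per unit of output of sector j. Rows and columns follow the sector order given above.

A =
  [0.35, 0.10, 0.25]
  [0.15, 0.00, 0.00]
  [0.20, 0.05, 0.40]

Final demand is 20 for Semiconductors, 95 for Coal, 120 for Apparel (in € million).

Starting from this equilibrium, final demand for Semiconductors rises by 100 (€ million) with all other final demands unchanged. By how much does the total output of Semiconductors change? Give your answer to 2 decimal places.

I − A =
  [   0.65    -0.10    -0.25]
  [  -0.15     1.00     0.00]
  [  -0.20    -0.05     0.60]
Cofactors of I−A, C_ij = (−1)^(i+j)·(minor ij) (rows/columns in the sector order above):
  C_11 = (1.00)(0.60) − (0.00)(-0.05) = 0.6000
  C_12 = −[(-0.15)(0.60) − (0.00)(-0.20)] = 0.0900
  C_13 = (-0.15)(-0.05) − (1.00)(-0.20) = 0.2075
  C_21 = −[(-0.10)(0.60) − (-0.25)(-0.05)] = 0.0725
  C_22 = (0.65)(0.60) − (-0.25)(-0.20) = 0.3400
  C_23 = −[(0.65)(-0.05) − (-0.10)(-0.20)] = 0.0525
  C_31 = (-0.10)(0.00) − (-0.25)(1.00) = 0.2500
  C_32 = −[(0.65)(0.00) − (-0.25)(-0.15)] = 0.0375
  C_33 = (0.65)(1.00) − (-0.10)(-0.15) = 0.6350
det(I−A) = Σ_j (I−A)_1j·C_1j = (0.65)(0.6000) + (-0.10)(0.0900) + (-0.25)(0.2075) = 0.329125
adj(I−A) = Cᵀ =
  [ 0.6000   0.0725   0.2500]
  [ 0.0900   0.3400   0.0375]
  [ 0.2075   0.0525   0.6350]
(I − A)⁻¹ = adj(I−A) / det(I−A) ≈
  [   1.8230     0.2203     0.7596]
  [   0.2735     1.0330     0.1139]
  [   0.6305     0.1595     1.9294]
Δx = (I − A)⁻¹ Δd with Δd having +100 in the Semiconductors component and 0 elsewhere.
So Δx_S = L_SS · (+100), where L_SS = adj(I−A)_SS / det(I−A) = 0.6000 / 0.329125.
Δx_S = 0.6000 × (+100) / 0.329125 = 60.00 / 0.329125 ≈ 182.30.

Δx_S = 182.30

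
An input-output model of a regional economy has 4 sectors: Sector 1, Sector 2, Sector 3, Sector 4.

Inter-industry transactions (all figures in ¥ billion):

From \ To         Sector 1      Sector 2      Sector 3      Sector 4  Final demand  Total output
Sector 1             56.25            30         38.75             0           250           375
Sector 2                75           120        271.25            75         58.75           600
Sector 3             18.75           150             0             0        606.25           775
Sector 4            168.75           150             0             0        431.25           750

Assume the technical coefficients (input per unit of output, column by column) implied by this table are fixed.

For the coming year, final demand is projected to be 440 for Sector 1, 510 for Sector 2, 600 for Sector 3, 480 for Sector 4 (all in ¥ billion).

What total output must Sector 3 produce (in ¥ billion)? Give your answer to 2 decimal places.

Technical coefficients a_ij = z_ij / X_j:
  a_11 = 56.25/375 = 0.15, a_21 = 75/375 = 0.20, a_31 = 18.75/375 = 0.05, a_41 = 168.75/375 = 0.45
  a_12 = 30/600 = 0.05, a_22 = 120/600 = 0.20, a_32 = 150/600 = 0.25, a_42 = 150/600 = 0.25
  a_13 = 38.75/775 = 0.05, a_23 = 271.25/775 = 0.35, a_33 = 0/775 = 0.00, a_43 = 0/775 = 0.00
  a_14 = 0/750 = 0.00, a_24 = 75/750 = 0.10, a_34 = 0/750 = 0.00, a_44 = 0/750 = 0.00
I − A =
  [   0.85    -0.05    -0.05     0.00]
  [  -0.20     0.80    -0.35    -0.10]
  [  -0.05    -0.25     1.00     0.00]
  [  -0.45    -0.25     0.00     1.00]
Compute the cofactors C_ij = (−1)^(i+j)·(3×3 minor ij) of I−A; the adjugate is their transpose:
adj(I−A) = Cᵀ =
  [ 0.68750   0.06250   0.05625   0.00625]
  [ 0.26250   0.84750   0.30975   0.08475]
  [ 0.10000   0.21500   0.64650   0.02150]
  [ 0.37500   0.24000   0.10275   0.59025]
det(I−A) = Σ_j (I−A)_1j·C_1j = (0.85)(0.68750) + (-0.05)(0.26250) + (-0.05)(0.10000) + (0.00)(0.37500) = 0.56625
(I − A)⁻¹ = adj(I−A) / det(I−A) ≈
  [   1.2141     0.1104     0.0993     0.0110]
  [   0.4636     1.4967     0.5470     0.1497]
  [   0.1766     0.3797     1.1417     0.0380]
  [   0.6623     0.4238     0.1815     1.0424]
x = (I − A)⁻¹ d = adj(I−A)·d / det(I−A), with det(I−A) = 0.56625:
  x_1 = (0.68750·440 + 0.06250·510 + 0.05625·600 + 0.00625·480) / 0.56625 = 371.125 / 0.56625 ≈ 655.41
  x_2 = (0.26250·440 + 0.84750·510 + 0.30975·600 + 0.08475·480) / 0.56625 = 774.255 / 0.56625 ≈ 1367.34
  x_3 = (0.10000·440 + 0.21500·510 + 0.64650·600 + 0.02150·480) / 0.56625 = 551.87 / 0.56625 ≈ 974.60
  x_4 = (0.37500·440 + 0.24000·510 + 0.10275·600 + 0.59025·480) / 0.56625 = 632.37 / 0.56625 ≈ 1116.77

x_3 = 974.60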